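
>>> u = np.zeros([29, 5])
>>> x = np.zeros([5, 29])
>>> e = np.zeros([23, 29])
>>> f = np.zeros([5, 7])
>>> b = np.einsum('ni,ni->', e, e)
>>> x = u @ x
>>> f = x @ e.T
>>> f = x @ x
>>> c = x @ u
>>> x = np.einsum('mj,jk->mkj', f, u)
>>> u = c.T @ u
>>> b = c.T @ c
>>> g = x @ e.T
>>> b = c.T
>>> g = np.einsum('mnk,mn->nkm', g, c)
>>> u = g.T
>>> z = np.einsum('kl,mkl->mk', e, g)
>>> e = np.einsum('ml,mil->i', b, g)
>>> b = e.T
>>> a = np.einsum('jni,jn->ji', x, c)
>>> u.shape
(29, 23, 5)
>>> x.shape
(29, 5, 29)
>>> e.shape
(23,)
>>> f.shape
(29, 29)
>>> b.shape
(23,)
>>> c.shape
(29, 5)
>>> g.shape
(5, 23, 29)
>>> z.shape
(5, 23)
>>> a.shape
(29, 29)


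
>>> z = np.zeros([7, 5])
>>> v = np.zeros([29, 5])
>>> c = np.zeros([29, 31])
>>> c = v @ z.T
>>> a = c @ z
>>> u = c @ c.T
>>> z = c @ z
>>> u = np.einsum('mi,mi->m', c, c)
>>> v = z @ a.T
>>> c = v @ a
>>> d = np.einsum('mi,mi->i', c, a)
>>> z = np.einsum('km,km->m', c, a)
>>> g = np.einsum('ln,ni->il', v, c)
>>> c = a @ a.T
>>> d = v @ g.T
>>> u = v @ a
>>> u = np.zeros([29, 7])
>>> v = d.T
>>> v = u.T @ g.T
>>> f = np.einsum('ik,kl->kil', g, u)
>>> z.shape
(5,)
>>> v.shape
(7, 5)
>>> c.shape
(29, 29)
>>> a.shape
(29, 5)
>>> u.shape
(29, 7)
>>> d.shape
(29, 5)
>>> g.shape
(5, 29)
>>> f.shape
(29, 5, 7)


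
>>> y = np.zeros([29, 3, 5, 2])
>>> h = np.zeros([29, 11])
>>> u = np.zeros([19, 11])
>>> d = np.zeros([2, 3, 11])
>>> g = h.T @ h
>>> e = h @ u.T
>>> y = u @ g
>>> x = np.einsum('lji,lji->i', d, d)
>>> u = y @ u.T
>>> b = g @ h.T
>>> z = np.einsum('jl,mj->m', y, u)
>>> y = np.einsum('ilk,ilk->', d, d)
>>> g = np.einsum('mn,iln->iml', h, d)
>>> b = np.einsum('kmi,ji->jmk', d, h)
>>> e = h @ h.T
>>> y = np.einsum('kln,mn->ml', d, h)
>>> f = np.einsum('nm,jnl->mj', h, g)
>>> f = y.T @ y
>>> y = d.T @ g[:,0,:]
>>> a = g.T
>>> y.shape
(11, 3, 3)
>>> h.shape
(29, 11)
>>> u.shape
(19, 19)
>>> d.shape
(2, 3, 11)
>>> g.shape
(2, 29, 3)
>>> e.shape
(29, 29)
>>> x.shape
(11,)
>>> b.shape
(29, 3, 2)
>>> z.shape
(19,)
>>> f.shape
(3, 3)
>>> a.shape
(3, 29, 2)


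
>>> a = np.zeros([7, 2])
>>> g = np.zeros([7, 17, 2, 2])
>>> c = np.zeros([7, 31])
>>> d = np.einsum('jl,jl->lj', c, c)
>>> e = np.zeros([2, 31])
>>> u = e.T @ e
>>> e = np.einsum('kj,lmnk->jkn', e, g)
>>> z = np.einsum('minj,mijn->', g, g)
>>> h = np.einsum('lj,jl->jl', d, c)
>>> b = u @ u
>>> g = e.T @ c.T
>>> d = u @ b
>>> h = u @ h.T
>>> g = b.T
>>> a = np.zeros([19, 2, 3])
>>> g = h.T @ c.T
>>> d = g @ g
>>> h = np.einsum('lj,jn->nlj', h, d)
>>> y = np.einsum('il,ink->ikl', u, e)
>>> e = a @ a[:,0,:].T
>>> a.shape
(19, 2, 3)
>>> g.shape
(7, 7)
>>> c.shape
(7, 31)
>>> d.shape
(7, 7)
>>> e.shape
(19, 2, 19)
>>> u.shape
(31, 31)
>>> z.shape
()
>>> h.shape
(7, 31, 7)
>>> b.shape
(31, 31)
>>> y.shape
(31, 2, 31)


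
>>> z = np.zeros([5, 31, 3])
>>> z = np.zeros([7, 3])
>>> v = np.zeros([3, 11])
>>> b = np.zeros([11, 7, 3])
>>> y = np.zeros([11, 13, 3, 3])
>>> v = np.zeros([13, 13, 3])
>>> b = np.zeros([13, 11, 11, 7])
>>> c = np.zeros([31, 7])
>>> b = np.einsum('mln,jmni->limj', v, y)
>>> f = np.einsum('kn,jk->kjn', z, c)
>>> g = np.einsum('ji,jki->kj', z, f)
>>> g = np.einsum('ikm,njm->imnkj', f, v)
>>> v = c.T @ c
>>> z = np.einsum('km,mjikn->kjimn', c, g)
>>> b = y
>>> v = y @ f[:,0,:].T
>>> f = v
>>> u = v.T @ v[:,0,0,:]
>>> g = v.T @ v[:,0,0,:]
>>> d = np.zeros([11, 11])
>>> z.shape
(31, 3, 13, 7, 13)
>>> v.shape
(11, 13, 3, 7)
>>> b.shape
(11, 13, 3, 3)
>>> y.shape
(11, 13, 3, 3)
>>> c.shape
(31, 7)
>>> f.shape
(11, 13, 3, 7)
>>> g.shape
(7, 3, 13, 7)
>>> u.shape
(7, 3, 13, 7)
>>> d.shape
(11, 11)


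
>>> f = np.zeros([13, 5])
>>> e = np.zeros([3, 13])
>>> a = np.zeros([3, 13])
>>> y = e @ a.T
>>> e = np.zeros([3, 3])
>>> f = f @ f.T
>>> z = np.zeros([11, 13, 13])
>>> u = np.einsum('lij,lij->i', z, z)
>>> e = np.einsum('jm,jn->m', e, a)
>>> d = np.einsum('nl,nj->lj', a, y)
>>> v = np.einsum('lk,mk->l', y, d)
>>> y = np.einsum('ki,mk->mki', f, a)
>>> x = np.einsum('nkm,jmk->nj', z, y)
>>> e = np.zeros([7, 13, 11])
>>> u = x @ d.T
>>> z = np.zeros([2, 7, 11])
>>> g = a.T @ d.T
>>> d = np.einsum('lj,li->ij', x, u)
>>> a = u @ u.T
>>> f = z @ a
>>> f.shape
(2, 7, 11)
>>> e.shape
(7, 13, 11)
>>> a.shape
(11, 11)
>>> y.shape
(3, 13, 13)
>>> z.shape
(2, 7, 11)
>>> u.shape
(11, 13)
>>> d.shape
(13, 3)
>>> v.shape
(3,)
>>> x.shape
(11, 3)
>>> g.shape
(13, 13)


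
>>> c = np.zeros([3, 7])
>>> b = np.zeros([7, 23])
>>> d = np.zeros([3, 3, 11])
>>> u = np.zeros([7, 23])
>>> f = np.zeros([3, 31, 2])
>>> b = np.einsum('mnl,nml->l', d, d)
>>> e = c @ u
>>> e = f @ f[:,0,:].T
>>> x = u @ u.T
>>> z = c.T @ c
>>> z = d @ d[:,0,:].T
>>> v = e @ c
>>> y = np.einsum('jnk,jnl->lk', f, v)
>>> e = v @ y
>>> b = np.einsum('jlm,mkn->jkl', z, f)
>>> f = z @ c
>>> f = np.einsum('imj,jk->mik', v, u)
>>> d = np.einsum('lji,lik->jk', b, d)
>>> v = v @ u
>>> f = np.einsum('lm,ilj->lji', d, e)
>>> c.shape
(3, 7)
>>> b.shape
(3, 31, 3)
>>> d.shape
(31, 11)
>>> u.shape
(7, 23)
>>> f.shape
(31, 2, 3)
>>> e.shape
(3, 31, 2)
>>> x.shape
(7, 7)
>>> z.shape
(3, 3, 3)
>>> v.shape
(3, 31, 23)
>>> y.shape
(7, 2)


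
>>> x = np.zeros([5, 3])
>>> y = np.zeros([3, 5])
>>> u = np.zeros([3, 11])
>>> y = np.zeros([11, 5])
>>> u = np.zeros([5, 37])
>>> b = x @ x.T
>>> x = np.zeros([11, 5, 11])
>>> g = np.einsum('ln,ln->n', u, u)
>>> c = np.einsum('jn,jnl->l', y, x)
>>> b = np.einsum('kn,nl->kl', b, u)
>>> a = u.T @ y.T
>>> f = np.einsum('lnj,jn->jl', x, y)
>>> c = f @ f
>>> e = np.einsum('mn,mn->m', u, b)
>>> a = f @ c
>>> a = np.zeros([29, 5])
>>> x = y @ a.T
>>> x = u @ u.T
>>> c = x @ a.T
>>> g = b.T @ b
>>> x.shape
(5, 5)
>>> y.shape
(11, 5)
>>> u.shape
(5, 37)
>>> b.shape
(5, 37)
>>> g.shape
(37, 37)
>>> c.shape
(5, 29)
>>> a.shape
(29, 5)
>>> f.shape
(11, 11)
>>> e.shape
(5,)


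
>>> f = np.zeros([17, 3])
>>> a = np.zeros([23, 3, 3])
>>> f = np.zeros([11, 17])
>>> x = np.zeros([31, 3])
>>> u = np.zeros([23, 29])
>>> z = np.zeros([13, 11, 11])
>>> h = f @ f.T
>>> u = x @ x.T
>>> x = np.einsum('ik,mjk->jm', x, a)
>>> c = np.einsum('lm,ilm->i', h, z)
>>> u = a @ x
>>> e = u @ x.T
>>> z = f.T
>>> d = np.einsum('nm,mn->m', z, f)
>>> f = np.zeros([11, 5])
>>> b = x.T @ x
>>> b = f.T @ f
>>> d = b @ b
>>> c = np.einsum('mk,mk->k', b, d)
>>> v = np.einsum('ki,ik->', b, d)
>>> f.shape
(11, 5)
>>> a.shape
(23, 3, 3)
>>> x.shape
(3, 23)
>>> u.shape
(23, 3, 23)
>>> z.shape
(17, 11)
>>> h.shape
(11, 11)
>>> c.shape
(5,)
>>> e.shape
(23, 3, 3)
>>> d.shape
(5, 5)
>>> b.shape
(5, 5)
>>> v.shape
()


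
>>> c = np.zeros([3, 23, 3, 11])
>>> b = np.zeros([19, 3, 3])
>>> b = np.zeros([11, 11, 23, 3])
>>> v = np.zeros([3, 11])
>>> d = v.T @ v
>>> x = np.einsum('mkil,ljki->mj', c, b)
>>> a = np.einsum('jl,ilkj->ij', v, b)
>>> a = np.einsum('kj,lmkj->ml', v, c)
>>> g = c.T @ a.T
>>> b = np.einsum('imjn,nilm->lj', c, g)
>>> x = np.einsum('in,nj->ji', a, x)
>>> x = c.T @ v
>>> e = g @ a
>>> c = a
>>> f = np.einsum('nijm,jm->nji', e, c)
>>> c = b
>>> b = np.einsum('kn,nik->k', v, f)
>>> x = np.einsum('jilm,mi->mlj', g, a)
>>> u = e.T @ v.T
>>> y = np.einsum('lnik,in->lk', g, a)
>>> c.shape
(23, 3)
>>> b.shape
(3,)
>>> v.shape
(3, 11)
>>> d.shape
(11, 11)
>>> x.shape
(23, 23, 11)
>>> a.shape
(23, 3)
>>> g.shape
(11, 3, 23, 23)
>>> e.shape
(11, 3, 23, 3)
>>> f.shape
(11, 23, 3)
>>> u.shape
(3, 23, 3, 3)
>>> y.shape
(11, 23)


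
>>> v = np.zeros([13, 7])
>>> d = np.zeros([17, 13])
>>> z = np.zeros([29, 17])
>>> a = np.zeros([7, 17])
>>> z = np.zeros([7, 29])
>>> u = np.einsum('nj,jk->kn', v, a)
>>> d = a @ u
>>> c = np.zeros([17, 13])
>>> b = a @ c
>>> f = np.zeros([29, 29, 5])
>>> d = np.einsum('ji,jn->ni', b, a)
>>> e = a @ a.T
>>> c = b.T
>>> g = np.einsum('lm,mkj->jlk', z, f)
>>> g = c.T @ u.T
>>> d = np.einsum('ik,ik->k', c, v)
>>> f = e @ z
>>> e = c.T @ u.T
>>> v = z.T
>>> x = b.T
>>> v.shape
(29, 7)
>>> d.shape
(7,)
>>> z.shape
(7, 29)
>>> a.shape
(7, 17)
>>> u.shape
(17, 13)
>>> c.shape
(13, 7)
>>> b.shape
(7, 13)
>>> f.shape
(7, 29)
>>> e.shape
(7, 17)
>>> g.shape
(7, 17)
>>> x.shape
(13, 7)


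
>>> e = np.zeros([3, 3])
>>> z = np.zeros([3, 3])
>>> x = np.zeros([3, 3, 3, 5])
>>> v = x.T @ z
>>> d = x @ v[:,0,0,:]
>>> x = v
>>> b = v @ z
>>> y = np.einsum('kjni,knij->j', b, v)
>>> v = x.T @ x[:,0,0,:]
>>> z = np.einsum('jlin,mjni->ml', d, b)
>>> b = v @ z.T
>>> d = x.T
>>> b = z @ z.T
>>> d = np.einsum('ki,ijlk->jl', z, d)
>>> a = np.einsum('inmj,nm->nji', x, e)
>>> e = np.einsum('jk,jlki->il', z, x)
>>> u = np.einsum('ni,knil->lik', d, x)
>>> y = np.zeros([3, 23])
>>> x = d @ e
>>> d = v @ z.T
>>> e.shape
(3, 3)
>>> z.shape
(5, 3)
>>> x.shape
(3, 3)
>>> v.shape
(3, 3, 3, 3)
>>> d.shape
(3, 3, 3, 5)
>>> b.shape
(5, 5)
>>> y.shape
(3, 23)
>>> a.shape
(3, 3, 5)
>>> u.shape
(3, 3, 5)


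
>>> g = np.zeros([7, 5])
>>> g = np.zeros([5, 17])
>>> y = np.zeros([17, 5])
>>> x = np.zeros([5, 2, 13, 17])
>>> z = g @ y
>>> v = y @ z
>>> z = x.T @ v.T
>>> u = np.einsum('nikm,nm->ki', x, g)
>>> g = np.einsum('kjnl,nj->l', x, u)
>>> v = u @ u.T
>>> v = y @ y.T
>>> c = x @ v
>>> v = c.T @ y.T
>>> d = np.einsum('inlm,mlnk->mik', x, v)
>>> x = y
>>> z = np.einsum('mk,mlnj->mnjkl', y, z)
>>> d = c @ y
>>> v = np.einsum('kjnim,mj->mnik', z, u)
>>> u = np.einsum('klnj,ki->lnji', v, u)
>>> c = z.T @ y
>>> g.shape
(17,)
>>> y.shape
(17, 5)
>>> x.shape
(17, 5)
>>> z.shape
(17, 2, 17, 5, 13)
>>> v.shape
(13, 17, 5, 17)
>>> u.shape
(17, 5, 17, 2)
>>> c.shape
(13, 5, 17, 2, 5)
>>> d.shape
(5, 2, 13, 5)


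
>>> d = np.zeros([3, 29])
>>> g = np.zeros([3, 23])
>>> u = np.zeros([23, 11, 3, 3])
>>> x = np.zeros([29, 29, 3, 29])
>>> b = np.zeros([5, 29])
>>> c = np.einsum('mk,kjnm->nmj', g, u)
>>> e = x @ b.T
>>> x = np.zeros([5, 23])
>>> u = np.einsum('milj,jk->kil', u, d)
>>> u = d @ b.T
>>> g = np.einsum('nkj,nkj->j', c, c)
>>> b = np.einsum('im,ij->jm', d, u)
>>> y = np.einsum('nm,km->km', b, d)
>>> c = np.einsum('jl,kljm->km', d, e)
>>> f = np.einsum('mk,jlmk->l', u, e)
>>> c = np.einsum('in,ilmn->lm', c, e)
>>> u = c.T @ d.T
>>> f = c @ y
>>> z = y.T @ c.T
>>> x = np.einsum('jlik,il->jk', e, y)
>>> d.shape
(3, 29)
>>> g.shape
(11,)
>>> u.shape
(3, 3)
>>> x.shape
(29, 5)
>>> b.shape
(5, 29)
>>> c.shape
(29, 3)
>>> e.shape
(29, 29, 3, 5)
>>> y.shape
(3, 29)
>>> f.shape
(29, 29)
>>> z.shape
(29, 29)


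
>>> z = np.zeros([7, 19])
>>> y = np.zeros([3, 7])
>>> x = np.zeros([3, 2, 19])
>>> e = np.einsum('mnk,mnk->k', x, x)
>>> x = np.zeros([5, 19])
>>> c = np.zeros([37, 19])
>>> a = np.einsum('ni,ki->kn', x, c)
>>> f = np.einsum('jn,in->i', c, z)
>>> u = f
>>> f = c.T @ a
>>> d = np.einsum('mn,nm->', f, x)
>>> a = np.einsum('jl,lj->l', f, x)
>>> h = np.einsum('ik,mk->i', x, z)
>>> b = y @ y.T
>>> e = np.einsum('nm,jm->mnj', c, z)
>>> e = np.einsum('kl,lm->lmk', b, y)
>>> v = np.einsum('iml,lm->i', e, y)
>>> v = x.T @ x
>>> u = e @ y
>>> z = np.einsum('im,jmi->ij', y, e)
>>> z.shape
(3, 3)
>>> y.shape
(3, 7)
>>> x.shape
(5, 19)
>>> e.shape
(3, 7, 3)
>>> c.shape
(37, 19)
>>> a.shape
(5,)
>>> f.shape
(19, 5)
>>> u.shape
(3, 7, 7)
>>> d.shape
()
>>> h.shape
(5,)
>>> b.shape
(3, 3)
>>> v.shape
(19, 19)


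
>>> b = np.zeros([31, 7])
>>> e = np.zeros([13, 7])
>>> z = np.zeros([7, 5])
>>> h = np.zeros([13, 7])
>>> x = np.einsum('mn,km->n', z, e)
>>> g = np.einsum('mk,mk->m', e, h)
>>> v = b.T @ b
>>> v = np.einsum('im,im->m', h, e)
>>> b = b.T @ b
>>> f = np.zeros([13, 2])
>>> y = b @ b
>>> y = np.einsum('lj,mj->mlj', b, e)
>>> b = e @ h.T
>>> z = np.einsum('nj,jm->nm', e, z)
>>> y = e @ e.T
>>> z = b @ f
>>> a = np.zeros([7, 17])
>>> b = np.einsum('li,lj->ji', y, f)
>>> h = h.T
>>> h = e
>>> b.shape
(2, 13)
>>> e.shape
(13, 7)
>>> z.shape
(13, 2)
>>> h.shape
(13, 7)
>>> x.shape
(5,)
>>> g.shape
(13,)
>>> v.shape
(7,)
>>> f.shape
(13, 2)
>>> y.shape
(13, 13)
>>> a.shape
(7, 17)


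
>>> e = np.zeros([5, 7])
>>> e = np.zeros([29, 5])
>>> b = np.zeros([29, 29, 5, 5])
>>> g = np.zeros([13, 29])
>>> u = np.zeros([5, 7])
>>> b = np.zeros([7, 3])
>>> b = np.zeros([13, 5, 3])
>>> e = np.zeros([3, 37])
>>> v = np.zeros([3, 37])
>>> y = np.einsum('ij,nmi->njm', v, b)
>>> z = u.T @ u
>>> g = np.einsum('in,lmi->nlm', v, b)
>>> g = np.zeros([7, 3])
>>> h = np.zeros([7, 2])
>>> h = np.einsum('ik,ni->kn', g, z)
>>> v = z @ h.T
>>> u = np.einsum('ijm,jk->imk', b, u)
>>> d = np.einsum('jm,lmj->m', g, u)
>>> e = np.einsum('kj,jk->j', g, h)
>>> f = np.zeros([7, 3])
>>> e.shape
(3,)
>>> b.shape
(13, 5, 3)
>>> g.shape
(7, 3)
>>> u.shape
(13, 3, 7)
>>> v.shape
(7, 3)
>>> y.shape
(13, 37, 5)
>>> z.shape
(7, 7)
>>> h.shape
(3, 7)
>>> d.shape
(3,)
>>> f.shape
(7, 3)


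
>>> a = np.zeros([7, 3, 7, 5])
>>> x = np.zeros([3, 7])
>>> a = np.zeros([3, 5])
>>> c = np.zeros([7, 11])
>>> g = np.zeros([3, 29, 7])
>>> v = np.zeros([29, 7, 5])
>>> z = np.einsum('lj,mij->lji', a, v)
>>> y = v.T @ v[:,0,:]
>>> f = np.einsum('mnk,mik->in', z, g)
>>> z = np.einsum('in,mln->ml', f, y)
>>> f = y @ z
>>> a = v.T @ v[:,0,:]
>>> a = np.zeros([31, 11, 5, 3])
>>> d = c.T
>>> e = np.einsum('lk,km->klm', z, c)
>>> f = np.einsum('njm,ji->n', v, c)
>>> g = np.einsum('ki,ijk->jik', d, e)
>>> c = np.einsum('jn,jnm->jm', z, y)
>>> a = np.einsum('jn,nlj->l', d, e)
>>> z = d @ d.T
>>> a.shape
(5,)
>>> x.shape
(3, 7)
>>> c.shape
(5, 5)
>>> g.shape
(5, 7, 11)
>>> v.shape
(29, 7, 5)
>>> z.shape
(11, 11)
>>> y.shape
(5, 7, 5)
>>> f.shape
(29,)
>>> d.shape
(11, 7)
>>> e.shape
(7, 5, 11)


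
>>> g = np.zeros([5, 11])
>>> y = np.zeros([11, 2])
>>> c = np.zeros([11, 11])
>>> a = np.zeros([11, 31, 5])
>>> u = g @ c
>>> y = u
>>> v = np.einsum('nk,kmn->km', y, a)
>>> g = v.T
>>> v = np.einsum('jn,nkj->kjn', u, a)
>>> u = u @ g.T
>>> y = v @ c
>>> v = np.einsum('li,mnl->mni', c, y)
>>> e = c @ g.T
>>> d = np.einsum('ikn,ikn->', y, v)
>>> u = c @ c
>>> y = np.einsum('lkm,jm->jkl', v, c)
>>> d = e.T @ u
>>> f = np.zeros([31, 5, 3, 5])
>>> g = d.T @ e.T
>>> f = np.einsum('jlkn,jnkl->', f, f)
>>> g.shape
(11, 11)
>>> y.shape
(11, 5, 31)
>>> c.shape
(11, 11)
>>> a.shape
(11, 31, 5)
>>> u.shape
(11, 11)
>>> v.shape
(31, 5, 11)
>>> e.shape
(11, 31)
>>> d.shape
(31, 11)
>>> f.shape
()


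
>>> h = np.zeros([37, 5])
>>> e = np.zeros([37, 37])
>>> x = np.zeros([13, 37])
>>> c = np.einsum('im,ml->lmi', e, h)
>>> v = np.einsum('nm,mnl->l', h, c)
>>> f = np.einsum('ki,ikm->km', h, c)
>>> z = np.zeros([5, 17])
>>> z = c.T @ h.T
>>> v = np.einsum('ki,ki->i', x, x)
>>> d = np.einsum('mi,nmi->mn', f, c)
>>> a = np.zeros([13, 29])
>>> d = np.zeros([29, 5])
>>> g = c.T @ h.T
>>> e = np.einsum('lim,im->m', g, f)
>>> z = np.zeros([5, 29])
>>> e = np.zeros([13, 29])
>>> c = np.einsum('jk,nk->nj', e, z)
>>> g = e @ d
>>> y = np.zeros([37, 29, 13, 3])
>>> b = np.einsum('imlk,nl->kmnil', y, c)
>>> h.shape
(37, 5)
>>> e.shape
(13, 29)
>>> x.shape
(13, 37)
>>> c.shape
(5, 13)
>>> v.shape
(37,)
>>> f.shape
(37, 37)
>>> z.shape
(5, 29)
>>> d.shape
(29, 5)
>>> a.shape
(13, 29)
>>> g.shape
(13, 5)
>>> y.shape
(37, 29, 13, 3)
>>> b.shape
(3, 29, 5, 37, 13)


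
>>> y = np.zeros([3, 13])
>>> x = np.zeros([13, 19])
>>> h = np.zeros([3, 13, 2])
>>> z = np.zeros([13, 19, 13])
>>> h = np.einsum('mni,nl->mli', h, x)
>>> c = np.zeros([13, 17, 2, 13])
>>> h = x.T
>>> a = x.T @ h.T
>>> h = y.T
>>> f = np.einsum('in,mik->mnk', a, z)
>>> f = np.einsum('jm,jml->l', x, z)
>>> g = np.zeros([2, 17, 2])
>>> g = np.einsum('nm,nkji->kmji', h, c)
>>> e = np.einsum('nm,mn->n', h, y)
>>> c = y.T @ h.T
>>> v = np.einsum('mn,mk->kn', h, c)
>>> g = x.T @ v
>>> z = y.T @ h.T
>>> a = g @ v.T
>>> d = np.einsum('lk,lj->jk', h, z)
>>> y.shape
(3, 13)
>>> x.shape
(13, 19)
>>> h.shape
(13, 3)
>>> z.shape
(13, 13)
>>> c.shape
(13, 13)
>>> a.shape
(19, 13)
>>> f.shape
(13,)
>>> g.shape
(19, 3)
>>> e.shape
(13,)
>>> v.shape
(13, 3)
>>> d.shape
(13, 3)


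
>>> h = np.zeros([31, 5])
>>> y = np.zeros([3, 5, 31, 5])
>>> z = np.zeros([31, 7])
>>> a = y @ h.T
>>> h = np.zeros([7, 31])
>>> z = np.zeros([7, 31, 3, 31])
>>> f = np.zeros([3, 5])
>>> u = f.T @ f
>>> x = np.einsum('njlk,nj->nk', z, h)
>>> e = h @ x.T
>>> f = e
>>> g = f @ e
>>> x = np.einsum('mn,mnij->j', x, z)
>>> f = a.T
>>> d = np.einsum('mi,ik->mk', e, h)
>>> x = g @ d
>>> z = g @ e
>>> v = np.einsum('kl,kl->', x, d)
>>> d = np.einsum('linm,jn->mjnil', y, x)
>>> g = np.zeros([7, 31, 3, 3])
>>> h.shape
(7, 31)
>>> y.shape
(3, 5, 31, 5)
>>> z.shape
(7, 7)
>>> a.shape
(3, 5, 31, 31)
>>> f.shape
(31, 31, 5, 3)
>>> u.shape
(5, 5)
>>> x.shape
(7, 31)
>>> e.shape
(7, 7)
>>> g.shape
(7, 31, 3, 3)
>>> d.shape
(5, 7, 31, 5, 3)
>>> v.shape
()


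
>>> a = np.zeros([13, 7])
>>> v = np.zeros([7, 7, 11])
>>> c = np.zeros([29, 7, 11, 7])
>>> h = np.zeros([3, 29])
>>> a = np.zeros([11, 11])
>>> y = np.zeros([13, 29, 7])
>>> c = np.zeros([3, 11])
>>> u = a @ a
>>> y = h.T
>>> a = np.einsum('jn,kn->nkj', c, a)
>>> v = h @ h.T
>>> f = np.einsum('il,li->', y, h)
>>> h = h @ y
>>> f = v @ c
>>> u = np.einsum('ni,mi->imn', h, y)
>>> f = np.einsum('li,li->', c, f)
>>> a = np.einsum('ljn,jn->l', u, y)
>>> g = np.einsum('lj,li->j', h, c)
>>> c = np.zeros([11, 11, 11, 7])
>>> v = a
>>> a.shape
(3,)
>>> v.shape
(3,)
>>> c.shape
(11, 11, 11, 7)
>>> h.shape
(3, 3)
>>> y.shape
(29, 3)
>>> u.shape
(3, 29, 3)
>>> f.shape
()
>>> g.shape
(3,)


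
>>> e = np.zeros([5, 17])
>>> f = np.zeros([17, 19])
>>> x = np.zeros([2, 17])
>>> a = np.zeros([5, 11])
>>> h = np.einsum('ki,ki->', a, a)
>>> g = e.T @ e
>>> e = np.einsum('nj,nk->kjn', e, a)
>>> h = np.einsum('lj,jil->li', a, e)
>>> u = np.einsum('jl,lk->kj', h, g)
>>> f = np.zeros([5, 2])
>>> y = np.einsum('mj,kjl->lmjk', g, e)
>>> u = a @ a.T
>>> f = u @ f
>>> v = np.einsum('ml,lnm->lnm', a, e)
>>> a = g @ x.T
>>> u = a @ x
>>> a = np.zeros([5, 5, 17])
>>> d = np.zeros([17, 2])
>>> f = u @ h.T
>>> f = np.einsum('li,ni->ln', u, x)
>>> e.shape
(11, 17, 5)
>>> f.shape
(17, 2)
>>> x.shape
(2, 17)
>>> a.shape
(5, 5, 17)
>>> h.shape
(5, 17)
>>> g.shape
(17, 17)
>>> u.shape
(17, 17)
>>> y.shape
(5, 17, 17, 11)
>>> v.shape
(11, 17, 5)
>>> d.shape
(17, 2)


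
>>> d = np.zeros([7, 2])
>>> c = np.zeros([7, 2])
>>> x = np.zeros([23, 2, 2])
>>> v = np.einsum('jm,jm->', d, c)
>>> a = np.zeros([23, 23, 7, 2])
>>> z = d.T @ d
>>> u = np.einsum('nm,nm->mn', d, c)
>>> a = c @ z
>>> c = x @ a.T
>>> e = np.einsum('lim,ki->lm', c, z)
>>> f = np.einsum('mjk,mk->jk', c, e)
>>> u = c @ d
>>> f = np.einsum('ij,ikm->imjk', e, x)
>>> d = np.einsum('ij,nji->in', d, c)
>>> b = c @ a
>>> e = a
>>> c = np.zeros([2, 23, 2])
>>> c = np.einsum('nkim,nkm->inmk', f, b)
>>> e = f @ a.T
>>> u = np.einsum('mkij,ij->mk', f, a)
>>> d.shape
(7, 23)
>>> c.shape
(7, 23, 2, 2)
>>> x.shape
(23, 2, 2)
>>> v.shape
()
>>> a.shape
(7, 2)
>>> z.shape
(2, 2)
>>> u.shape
(23, 2)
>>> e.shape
(23, 2, 7, 7)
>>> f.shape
(23, 2, 7, 2)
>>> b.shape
(23, 2, 2)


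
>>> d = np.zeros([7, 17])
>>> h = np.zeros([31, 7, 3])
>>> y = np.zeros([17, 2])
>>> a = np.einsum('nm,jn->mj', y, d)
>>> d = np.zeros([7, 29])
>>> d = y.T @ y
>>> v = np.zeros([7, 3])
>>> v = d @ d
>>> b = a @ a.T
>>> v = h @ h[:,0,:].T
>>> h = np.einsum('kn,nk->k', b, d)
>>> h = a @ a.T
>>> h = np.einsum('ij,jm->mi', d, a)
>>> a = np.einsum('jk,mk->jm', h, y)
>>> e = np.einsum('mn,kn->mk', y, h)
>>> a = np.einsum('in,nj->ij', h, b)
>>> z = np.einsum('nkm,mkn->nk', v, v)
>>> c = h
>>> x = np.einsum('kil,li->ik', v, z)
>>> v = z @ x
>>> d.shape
(2, 2)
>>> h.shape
(7, 2)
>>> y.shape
(17, 2)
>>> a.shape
(7, 2)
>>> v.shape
(31, 31)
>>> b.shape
(2, 2)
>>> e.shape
(17, 7)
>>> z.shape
(31, 7)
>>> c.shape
(7, 2)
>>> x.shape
(7, 31)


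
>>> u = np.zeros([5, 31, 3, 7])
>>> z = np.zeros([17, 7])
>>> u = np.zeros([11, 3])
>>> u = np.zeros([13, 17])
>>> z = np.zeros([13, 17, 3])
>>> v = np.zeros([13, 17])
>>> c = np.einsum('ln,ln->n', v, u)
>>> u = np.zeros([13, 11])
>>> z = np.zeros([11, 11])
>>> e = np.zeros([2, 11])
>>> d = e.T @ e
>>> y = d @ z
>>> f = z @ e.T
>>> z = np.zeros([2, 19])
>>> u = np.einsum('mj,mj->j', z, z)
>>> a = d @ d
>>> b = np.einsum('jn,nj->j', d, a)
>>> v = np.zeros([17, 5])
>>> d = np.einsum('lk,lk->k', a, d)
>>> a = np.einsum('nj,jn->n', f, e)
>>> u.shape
(19,)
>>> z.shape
(2, 19)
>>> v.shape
(17, 5)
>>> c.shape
(17,)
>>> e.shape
(2, 11)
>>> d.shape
(11,)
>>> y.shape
(11, 11)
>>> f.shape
(11, 2)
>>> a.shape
(11,)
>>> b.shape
(11,)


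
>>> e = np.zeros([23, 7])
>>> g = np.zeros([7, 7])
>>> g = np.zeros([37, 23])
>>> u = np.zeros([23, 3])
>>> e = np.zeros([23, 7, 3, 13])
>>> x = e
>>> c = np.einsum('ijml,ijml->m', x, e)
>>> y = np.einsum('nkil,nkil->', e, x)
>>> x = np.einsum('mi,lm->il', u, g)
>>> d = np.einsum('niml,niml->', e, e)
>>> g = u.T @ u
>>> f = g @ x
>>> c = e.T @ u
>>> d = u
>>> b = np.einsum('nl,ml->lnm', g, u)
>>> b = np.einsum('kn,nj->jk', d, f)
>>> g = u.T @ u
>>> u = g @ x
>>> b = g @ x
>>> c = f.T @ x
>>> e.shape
(23, 7, 3, 13)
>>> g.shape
(3, 3)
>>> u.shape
(3, 37)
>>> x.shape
(3, 37)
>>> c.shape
(37, 37)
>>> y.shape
()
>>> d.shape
(23, 3)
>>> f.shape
(3, 37)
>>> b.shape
(3, 37)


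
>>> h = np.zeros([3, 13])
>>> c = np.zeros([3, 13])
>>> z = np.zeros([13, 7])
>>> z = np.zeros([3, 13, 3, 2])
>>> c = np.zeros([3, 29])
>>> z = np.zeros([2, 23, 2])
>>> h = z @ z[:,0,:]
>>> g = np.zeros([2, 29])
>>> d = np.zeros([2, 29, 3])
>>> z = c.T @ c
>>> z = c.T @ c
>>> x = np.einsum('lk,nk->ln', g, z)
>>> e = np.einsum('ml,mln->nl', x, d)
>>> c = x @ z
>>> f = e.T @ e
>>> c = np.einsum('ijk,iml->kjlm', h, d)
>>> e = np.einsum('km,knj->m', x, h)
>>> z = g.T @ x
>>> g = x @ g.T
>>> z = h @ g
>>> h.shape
(2, 23, 2)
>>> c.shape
(2, 23, 3, 29)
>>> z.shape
(2, 23, 2)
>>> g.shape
(2, 2)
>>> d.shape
(2, 29, 3)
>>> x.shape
(2, 29)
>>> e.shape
(29,)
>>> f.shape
(29, 29)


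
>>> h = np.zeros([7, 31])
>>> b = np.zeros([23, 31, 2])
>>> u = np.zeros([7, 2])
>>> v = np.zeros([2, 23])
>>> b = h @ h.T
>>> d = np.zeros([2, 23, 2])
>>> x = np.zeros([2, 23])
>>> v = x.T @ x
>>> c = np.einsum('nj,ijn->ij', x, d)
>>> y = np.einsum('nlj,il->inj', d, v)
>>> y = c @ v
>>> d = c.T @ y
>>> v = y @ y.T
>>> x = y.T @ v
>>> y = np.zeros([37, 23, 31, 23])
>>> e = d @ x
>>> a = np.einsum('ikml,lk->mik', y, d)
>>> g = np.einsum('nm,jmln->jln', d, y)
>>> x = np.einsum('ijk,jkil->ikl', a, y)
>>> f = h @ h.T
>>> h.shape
(7, 31)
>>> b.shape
(7, 7)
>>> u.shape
(7, 2)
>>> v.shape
(2, 2)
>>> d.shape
(23, 23)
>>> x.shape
(31, 23, 23)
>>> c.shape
(2, 23)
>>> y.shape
(37, 23, 31, 23)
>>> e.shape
(23, 2)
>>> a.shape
(31, 37, 23)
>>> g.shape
(37, 31, 23)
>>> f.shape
(7, 7)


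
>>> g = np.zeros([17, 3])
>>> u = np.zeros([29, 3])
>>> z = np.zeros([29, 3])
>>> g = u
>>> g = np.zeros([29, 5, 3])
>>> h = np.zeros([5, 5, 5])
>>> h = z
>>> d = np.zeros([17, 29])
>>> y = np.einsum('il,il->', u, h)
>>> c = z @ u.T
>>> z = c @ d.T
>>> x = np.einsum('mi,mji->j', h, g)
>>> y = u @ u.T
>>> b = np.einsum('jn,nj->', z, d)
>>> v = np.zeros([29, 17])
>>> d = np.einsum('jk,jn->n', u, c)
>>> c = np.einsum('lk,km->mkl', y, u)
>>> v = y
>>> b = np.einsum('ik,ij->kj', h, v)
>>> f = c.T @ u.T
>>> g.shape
(29, 5, 3)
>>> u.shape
(29, 3)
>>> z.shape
(29, 17)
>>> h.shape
(29, 3)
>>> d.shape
(29,)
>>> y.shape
(29, 29)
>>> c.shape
(3, 29, 29)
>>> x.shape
(5,)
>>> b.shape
(3, 29)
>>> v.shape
(29, 29)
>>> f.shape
(29, 29, 29)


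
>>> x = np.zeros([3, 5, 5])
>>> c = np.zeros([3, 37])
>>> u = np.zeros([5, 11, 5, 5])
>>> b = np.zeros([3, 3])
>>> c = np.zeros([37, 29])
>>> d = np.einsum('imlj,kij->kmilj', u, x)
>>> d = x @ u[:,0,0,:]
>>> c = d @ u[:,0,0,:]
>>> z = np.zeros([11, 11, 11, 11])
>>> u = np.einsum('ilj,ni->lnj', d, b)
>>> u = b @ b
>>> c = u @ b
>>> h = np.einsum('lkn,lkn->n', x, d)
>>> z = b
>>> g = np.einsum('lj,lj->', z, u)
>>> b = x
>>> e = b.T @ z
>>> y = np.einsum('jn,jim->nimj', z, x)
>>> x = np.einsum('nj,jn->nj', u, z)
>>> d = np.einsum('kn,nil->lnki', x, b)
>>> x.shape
(3, 3)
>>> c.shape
(3, 3)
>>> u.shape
(3, 3)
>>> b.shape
(3, 5, 5)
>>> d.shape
(5, 3, 3, 5)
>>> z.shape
(3, 3)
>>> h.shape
(5,)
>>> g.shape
()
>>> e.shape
(5, 5, 3)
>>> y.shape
(3, 5, 5, 3)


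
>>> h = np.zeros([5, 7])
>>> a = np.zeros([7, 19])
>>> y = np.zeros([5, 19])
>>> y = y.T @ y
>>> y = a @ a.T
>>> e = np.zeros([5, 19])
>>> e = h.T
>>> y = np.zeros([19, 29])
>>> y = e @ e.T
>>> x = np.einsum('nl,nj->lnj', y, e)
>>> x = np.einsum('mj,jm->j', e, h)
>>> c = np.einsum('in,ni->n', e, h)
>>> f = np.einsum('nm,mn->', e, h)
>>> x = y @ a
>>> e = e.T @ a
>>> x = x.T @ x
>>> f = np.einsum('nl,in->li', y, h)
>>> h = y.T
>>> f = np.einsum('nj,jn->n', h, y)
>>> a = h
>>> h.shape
(7, 7)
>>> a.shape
(7, 7)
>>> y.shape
(7, 7)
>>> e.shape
(5, 19)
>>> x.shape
(19, 19)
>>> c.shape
(5,)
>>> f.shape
(7,)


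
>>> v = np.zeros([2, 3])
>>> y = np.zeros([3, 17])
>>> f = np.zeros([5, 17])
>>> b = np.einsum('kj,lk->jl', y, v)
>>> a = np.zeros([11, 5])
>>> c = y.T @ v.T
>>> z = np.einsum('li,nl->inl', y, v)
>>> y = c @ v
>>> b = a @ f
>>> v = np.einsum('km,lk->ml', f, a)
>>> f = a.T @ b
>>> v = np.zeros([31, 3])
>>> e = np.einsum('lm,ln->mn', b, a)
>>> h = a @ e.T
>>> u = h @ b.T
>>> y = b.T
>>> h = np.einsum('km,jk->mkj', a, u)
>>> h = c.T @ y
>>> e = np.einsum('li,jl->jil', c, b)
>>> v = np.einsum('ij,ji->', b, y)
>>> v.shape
()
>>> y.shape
(17, 11)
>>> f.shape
(5, 17)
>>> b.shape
(11, 17)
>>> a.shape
(11, 5)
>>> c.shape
(17, 2)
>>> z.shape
(17, 2, 3)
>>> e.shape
(11, 2, 17)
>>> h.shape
(2, 11)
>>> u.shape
(11, 11)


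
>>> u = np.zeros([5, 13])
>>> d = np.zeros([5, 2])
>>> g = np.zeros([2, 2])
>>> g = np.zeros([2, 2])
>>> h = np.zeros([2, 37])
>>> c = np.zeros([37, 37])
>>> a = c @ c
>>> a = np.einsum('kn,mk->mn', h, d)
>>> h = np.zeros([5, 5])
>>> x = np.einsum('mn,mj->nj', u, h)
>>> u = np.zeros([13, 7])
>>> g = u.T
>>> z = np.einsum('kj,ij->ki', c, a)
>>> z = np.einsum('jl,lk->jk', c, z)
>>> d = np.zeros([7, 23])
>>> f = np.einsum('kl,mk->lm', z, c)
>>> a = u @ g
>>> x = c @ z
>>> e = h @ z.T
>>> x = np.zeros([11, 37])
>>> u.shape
(13, 7)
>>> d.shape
(7, 23)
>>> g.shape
(7, 13)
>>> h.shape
(5, 5)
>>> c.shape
(37, 37)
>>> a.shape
(13, 13)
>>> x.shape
(11, 37)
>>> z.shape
(37, 5)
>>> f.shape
(5, 37)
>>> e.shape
(5, 37)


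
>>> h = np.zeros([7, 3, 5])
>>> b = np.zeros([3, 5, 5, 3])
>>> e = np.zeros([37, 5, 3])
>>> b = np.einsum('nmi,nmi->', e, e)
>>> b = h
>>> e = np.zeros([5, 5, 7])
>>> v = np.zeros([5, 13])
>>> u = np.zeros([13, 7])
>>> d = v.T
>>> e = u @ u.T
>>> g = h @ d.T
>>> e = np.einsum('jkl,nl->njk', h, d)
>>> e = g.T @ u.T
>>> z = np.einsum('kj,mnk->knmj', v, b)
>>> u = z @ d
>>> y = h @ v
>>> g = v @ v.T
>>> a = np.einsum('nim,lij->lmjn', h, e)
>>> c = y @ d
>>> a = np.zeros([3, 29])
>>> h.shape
(7, 3, 5)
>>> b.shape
(7, 3, 5)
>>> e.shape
(13, 3, 13)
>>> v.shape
(5, 13)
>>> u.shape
(5, 3, 7, 5)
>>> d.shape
(13, 5)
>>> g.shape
(5, 5)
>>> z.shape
(5, 3, 7, 13)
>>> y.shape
(7, 3, 13)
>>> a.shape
(3, 29)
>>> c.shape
(7, 3, 5)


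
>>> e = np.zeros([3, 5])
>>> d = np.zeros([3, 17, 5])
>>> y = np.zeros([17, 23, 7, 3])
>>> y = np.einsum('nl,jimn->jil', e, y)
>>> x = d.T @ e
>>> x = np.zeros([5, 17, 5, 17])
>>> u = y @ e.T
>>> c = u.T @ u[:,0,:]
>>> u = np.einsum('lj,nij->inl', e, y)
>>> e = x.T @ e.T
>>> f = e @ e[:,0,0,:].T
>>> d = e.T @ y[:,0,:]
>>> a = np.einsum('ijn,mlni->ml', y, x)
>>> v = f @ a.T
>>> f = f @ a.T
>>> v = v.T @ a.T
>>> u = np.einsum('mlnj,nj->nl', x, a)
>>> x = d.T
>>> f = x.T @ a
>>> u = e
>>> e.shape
(17, 5, 17, 3)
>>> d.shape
(3, 17, 5, 5)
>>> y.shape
(17, 23, 5)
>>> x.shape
(5, 5, 17, 3)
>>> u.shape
(17, 5, 17, 3)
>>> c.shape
(3, 23, 3)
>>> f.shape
(3, 17, 5, 17)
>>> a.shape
(5, 17)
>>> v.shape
(5, 17, 5, 5)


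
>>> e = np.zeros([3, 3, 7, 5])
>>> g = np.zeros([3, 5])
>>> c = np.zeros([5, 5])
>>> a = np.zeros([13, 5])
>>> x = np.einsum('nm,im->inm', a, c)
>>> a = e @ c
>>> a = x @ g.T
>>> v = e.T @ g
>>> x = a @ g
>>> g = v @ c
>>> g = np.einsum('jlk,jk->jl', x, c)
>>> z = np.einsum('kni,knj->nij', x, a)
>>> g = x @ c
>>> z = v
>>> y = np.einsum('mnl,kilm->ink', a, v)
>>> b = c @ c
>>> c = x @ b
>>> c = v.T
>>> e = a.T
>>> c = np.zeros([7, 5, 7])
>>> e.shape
(3, 13, 5)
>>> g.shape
(5, 13, 5)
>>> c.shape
(7, 5, 7)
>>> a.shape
(5, 13, 3)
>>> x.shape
(5, 13, 5)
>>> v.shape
(5, 7, 3, 5)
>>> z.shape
(5, 7, 3, 5)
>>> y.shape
(7, 13, 5)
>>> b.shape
(5, 5)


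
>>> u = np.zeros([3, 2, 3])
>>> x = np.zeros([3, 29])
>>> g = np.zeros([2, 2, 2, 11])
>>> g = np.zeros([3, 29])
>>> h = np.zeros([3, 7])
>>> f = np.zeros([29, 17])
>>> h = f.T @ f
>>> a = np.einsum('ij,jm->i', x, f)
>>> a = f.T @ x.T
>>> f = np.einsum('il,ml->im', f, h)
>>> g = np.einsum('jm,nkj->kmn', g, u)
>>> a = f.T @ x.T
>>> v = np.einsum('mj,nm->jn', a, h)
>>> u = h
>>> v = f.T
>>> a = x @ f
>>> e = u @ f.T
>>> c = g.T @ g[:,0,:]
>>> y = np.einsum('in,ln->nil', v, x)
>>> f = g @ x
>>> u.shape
(17, 17)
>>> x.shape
(3, 29)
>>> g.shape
(2, 29, 3)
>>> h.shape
(17, 17)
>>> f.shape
(2, 29, 29)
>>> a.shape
(3, 17)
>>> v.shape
(17, 29)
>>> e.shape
(17, 29)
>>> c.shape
(3, 29, 3)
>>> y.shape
(29, 17, 3)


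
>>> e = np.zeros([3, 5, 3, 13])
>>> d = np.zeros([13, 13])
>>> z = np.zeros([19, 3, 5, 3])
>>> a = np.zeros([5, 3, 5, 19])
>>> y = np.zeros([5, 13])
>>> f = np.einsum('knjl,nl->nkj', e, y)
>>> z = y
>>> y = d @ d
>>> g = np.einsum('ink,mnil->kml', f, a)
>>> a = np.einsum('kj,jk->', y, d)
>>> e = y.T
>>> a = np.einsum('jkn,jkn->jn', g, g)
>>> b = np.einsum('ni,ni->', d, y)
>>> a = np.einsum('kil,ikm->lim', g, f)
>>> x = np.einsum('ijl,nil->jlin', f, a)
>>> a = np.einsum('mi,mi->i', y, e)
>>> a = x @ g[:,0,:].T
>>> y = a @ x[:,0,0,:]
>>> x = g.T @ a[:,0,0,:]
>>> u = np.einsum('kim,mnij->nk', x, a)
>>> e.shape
(13, 13)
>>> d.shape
(13, 13)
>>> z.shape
(5, 13)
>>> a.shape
(3, 3, 5, 3)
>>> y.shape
(3, 3, 5, 19)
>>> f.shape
(5, 3, 3)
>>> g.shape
(3, 5, 19)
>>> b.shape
()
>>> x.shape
(19, 5, 3)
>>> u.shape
(3, 19)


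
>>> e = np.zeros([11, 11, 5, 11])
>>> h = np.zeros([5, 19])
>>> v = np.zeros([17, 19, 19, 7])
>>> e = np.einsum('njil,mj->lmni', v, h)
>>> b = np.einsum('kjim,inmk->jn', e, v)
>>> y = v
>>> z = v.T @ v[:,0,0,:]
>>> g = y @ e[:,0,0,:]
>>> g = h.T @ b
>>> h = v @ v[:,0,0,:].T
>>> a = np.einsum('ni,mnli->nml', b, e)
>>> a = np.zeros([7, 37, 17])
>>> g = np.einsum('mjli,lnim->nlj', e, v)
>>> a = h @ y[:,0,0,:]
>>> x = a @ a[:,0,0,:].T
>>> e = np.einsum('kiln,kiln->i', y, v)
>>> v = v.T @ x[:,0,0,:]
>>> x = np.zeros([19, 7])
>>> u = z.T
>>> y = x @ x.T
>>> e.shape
(19,)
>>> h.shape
(17, 19, 19, 17)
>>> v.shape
(7, 19, 19, 17)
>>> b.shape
(5, 19)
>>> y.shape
(19, 19)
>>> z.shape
(7, 19, 19, 7)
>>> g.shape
(19, 17, 5)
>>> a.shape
(17, 19, 19, 7)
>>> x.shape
(19, 7)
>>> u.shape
(7, 19, 19, 7)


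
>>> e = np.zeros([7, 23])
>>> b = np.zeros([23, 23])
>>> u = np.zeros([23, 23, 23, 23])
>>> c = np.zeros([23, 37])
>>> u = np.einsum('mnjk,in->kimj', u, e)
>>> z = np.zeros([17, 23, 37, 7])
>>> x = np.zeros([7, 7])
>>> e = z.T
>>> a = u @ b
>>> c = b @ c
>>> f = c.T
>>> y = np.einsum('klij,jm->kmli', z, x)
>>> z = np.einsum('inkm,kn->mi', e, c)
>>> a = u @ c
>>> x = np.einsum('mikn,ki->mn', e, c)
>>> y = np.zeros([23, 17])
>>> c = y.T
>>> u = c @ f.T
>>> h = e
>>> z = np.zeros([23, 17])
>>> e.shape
(7, 37, 23, 17)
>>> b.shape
(23, 23)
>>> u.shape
(17, 37)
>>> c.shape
(17, 23)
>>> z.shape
(23, 17)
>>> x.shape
(7, 17)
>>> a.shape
(23, 7, 23, 37)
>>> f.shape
(37, 23)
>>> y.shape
(23, 17)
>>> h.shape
(7, 37, 23, 17)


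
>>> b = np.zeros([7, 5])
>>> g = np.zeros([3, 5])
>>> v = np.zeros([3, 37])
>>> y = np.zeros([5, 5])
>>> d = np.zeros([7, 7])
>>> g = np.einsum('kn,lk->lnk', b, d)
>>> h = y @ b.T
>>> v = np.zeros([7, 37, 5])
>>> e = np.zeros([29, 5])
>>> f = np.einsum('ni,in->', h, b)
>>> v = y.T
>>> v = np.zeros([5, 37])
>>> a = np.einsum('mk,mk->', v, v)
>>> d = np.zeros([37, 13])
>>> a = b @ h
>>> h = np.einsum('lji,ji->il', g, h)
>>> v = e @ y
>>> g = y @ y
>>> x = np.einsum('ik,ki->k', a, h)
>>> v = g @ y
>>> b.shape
(7, 5)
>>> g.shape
(5, 5)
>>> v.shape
(5, 5)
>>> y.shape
(5, 5)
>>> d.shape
(37, 13)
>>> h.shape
(7, 7)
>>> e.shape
(29, 5)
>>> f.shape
()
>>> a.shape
(7, 7)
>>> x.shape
(7,)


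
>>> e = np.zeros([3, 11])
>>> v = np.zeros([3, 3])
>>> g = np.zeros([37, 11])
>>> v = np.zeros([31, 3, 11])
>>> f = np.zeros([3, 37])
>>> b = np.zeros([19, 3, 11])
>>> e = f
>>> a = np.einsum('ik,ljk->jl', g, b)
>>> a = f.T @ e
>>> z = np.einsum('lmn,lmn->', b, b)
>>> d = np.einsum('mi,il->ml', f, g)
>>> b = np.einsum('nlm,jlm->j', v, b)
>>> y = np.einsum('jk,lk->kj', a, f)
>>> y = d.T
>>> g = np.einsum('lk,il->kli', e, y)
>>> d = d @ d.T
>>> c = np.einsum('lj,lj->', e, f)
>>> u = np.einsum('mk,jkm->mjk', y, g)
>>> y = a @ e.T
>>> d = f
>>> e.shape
(3, 37)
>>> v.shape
(31, 3, 11)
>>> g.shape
(37, 3, 11)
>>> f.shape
(3, 37)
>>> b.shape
(19,)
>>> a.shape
(37, 37)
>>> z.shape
()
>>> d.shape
(3, 37)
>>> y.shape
(37, 3)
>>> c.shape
()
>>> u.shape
(11, 37, 3)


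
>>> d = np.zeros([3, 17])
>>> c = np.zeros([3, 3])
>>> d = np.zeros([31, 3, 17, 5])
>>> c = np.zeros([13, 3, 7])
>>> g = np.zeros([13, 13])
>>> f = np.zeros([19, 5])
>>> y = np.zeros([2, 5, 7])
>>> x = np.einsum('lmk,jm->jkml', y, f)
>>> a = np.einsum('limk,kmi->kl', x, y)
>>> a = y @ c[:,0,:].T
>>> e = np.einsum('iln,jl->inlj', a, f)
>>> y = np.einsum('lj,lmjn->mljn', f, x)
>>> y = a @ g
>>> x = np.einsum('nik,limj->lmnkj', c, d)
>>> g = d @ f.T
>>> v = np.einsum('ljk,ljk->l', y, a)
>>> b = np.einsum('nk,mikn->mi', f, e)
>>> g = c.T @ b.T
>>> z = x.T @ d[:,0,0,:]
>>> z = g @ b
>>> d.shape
(31, 3, 17, 5)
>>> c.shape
(13, 3, 7)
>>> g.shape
(7, 3, 2)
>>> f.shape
(19, 5)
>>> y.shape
(2, 5, 13)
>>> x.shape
(31, 17, 13, 7, 5)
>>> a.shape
(2, 5, 13)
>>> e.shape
(2, 13, 5, 19)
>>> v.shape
(2,)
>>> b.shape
(2, 13)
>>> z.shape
(7, 3, 13)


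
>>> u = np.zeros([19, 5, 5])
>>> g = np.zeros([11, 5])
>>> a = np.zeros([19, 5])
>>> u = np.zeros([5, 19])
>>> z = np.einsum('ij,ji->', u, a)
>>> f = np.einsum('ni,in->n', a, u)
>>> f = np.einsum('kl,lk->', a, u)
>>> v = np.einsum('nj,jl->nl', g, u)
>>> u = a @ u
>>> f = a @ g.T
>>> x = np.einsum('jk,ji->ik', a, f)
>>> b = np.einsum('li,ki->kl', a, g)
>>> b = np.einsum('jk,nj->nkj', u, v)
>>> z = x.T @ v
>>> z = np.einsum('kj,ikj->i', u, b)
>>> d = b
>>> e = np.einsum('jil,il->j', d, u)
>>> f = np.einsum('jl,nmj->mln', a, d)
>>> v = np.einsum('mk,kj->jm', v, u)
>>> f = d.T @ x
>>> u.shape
(19, 19)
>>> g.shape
(11, 5)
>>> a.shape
(19, 5)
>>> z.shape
(11,)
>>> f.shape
(19, 19, 5)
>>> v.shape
(19, 11)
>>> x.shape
(11, 5)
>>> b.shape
(11, 19, 19)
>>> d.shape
(11, 19, 19)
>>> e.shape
(11,)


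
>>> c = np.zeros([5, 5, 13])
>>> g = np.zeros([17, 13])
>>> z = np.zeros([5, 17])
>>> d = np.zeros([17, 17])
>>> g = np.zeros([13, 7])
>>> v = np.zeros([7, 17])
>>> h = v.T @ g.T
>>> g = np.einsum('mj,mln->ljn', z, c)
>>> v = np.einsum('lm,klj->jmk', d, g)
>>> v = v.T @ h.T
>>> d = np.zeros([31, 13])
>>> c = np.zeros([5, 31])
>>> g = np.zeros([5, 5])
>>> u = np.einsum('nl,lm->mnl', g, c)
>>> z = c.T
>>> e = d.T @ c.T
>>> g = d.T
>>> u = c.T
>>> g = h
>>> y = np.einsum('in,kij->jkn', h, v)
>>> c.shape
(5, 31)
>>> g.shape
(17, 13)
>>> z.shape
(31, 5)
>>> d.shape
(31, 13)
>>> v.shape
(5, 17, 17)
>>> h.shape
(17, 13)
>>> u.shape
(31, 5)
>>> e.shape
(13, 5)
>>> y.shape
(17, 5, 13)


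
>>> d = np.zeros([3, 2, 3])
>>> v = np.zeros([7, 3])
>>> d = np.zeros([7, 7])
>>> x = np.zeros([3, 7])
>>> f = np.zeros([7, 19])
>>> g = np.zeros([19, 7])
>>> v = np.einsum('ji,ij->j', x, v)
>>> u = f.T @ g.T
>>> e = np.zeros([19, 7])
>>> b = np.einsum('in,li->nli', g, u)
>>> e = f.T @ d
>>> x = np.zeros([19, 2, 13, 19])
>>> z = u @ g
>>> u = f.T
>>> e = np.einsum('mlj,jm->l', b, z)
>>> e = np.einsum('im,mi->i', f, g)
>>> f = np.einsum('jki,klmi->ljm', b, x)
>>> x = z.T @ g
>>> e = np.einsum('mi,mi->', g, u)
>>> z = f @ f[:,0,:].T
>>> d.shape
(7, 7)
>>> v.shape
(3,)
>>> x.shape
(7, 7)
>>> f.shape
(2, 7, 13)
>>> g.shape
(19, 7)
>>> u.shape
(19, 7)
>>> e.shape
()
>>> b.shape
(7, 19, 19)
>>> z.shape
(2, 7, 2)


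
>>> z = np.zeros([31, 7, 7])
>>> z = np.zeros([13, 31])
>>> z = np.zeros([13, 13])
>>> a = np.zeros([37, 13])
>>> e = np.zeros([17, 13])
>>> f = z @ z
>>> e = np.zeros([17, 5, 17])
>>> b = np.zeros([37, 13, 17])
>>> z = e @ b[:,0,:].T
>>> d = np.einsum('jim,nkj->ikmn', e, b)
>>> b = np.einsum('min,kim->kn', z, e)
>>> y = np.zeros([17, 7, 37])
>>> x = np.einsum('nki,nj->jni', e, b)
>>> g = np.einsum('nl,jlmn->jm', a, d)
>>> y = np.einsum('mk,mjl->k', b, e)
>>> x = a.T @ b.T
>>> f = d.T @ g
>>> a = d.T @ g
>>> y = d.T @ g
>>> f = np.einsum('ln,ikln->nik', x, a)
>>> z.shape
(17, 5, 37)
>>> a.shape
(37, 17, 13, 17)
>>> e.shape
(17, 5, 17)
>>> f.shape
(17, 37, 17)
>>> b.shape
(17, 37)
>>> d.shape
(5, 13, 17, 37)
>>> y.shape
(37, 17, 13, 17)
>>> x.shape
(13, 17)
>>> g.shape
(5, 17)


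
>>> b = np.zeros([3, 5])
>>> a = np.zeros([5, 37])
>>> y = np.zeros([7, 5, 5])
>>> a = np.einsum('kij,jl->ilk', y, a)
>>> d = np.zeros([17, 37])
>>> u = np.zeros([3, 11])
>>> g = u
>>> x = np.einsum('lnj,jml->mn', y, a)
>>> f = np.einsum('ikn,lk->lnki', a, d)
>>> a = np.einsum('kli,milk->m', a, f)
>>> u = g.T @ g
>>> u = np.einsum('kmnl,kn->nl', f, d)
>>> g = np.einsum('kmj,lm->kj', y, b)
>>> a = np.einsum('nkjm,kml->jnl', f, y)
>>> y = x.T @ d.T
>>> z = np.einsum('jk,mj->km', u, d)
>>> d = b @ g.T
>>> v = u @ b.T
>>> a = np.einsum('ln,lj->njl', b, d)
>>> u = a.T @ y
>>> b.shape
(3, 5)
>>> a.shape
(5, 7, 3)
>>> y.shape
(5, 17)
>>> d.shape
(3, 7)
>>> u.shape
(3, 7, 17)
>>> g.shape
(7, 5)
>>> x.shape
(37, 5)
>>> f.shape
(17, 7, 37, 5)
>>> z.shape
(5, 17)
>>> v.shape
(37, 3)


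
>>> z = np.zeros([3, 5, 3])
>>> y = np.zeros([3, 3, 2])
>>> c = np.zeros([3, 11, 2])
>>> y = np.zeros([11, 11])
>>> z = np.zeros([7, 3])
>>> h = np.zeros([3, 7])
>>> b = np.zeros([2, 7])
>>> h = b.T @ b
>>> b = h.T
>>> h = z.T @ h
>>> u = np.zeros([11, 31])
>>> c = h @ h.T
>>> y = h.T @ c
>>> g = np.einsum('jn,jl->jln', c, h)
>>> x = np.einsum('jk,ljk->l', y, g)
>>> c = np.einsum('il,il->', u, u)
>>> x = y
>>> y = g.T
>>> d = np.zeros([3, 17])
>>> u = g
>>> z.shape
(7, 3)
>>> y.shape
(3, 7, 3)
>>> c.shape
()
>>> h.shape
(3, 7)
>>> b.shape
(7, 7)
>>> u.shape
(3, 7, 3)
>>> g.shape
(3, 7, 3)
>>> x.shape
(7, 3)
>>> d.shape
(3, 17)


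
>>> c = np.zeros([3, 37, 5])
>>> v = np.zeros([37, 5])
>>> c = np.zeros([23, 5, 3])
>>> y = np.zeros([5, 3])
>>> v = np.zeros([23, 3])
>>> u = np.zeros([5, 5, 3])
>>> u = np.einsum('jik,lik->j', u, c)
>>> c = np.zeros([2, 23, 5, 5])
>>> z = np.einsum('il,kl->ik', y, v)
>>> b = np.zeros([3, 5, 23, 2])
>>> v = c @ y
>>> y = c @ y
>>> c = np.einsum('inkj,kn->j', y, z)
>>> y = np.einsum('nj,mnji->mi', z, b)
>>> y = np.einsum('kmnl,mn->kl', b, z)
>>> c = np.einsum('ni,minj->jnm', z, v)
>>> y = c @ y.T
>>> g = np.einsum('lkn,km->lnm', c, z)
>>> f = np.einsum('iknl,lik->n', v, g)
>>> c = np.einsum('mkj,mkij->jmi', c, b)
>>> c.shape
(2, 3, 23)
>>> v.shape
(2, 23, 5, 3)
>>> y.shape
(3, 5, 3)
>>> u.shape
(5,)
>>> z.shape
(5, 23)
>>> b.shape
(3, 5, 23, 2)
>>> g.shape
(3, 2, 23)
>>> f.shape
(5,)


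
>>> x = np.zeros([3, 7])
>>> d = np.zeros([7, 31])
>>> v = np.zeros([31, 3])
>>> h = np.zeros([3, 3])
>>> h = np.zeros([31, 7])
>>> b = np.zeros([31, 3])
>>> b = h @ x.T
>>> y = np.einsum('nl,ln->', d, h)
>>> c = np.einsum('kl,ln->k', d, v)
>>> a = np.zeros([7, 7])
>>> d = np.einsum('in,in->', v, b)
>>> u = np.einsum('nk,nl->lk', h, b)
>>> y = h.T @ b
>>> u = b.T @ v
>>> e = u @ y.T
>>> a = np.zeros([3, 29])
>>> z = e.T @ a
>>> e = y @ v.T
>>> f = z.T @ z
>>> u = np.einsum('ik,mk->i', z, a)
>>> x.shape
(3, 7)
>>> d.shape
()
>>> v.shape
(31, 3)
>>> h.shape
(31, 7)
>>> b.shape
(31, 3)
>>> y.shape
(7, 3)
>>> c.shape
(7,)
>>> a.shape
(3, 29)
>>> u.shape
(7,)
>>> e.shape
(7, 31)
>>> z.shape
(7, 29)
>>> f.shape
(29, 29)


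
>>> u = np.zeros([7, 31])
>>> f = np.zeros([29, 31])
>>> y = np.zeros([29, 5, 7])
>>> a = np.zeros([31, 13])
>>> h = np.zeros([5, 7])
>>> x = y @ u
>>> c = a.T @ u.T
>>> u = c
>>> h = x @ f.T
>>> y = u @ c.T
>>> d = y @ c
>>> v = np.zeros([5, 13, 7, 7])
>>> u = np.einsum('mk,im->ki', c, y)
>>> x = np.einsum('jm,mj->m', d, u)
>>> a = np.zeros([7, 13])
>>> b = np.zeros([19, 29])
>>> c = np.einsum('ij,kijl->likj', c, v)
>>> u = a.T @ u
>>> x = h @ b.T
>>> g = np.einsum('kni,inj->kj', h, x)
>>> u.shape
(13, 13)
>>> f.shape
(29, 31)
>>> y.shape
(13, 13)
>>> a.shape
(7, 13)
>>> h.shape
(29, 5, 29)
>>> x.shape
(29, 5, 19)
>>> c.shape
(7, 13, 5, 7)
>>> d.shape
(13, 7)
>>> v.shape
(5, 13, 7, 7)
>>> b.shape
(19, 29)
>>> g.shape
(29, 19)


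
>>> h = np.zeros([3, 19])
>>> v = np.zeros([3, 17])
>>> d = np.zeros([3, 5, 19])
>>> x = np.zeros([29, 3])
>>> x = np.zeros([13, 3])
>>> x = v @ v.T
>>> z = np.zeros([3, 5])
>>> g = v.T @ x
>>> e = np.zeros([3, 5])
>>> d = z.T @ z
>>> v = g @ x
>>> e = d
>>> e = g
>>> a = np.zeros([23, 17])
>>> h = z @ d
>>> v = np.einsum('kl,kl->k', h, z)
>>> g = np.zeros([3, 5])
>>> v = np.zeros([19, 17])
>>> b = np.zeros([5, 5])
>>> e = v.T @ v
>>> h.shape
(3, 5)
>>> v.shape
(19, 17)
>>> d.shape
(5, 5)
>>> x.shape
(3, 3)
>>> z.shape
(3, 5)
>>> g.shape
(3, 5)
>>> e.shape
(17, 17)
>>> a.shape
(23, 17)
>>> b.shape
(5, 5)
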